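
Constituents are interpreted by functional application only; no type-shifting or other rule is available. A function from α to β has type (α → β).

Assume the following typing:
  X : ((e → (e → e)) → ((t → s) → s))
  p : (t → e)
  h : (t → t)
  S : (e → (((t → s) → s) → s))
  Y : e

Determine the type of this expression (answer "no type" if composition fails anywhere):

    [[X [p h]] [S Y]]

At [p h]: neither (t → e) nor (t → t) can take the other as argument; the node is ill-typed.

no type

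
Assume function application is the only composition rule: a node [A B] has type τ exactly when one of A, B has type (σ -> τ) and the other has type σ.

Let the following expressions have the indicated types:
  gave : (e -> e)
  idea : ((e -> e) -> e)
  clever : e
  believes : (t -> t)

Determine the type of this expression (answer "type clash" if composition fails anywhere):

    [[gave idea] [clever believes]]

[gave idea] — idea of type ((e -> e) -> e) combines with gave of type (e -> e): type e.
[clever believes]: e with (t -> t) — neither is a function whose domain matches the other; composition fails here.

type clash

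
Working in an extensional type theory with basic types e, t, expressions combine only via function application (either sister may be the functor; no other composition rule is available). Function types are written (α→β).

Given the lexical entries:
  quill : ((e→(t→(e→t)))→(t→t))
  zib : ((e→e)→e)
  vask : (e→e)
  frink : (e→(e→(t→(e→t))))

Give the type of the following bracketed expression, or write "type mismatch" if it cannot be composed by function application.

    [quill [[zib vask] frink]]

[zib vask] — zib of type ((e→e)→e) combines with vask of type (e→e): type e.
[[zib vask] frink] — frink of type (e→(e→(t→(e→t)))) combines with [zib vask] of type e: type (e→(t→(e→t))).
[quill [[zib vask] frink]] — quill of type ((e→(t→(e→t)))→(t→t)) combines with [[zib vask] frink] of type (e→(t→(e→t))): type (t→t).

(t→t)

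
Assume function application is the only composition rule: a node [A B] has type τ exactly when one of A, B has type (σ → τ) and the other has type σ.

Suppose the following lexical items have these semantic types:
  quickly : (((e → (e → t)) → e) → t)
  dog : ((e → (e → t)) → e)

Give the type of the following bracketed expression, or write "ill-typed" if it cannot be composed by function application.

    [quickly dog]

t

At [quickly dog], quickly : (((e → (e → t)) → e) → t) takes dog : ((e → (e → t)) → e), giving t.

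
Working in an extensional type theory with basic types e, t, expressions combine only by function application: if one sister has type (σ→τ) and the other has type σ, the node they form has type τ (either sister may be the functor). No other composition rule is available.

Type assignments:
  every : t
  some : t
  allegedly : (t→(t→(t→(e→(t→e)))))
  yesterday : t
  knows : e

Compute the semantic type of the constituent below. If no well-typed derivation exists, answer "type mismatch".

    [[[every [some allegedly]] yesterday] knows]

(t→e)

At [some allegedly], allegedly : (t→(t→(t→(e→(t→e))))) takes some : t, giving (t→(t→(e→(t→e)))).
At [every [some allegedly]], [some allegedly] : (t→(t→(e→(t→e)))) takes every : t, giving (t→(e→(t→e))).
At [[every [some allegedly]] yesterday], [every [some allegedly]] : (t→(e→(t→e))) takes yesterday : t, giving (e→(t→e)).
At [[[every [some allegedly]] yesterday] knows], [[every [some allegedly]] yesterday] : (e→(t→e)) takes knows : e, giving (t→e).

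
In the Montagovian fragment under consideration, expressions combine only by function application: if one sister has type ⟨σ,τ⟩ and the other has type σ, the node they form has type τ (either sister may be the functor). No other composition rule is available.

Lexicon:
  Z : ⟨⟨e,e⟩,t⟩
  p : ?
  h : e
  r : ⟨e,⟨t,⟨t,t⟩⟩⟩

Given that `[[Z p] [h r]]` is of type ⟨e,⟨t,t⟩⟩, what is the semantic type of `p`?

[[Z p] [h r]] is required to be ⟨e,⟨t,t⟩⟩. [h r] : ⟨t,⟨t,t⟩⟩ cannot yield ⟨e,⟨t,t⟩⟩ as functor, so [Z p] : ⟨⟨t,⟨t,t⟩⟩,⟨e,⟨t,t⟩⟩⟩.
[Z p] is required to be ⟨⟨t,⟨t,t⟩⟩,⟨e,⟨t,t⟩⟩⟩. Z : ⟨⟨e,e⟩,t⟩ cannot yield ⟨⟨t,⟨t,t⟩⟩,⟨e,⟨t,t⟩⟩⟩ as functor, so p : ⟨⟨⟨e,e⟩,t⟩,⟨⟨t,⟨t,t⟩⟩,⟨e,⟨t,t⟩⟩⟩⟩.

⟨⟨⟨e,e⟩,t⟩,⟨⟨t,⟨t,t⟩⟩,⟨e,⟨t,t⟩⟩⟩⟩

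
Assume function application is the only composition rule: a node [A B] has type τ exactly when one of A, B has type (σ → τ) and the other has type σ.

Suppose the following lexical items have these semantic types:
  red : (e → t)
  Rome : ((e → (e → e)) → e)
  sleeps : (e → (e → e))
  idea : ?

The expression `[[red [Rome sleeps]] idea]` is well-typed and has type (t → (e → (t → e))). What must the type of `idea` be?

(t → (t → (e → (t → e))))

For [[red [Rome sleeps]] idea] to have type (t → (e → (t → e))) with [red [Rome sleeps]] of type t, idea must be the function: idea : (t → (t → (e → (t → e)))).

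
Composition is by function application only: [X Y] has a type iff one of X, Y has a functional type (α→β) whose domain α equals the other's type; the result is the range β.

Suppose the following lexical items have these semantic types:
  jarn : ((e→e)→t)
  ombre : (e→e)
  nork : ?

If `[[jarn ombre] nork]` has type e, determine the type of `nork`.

[[jarn ombre] nork] is required to be e. [jarn ombre] : t cannot yield e as functor, so nork : (t→e).

(t→e)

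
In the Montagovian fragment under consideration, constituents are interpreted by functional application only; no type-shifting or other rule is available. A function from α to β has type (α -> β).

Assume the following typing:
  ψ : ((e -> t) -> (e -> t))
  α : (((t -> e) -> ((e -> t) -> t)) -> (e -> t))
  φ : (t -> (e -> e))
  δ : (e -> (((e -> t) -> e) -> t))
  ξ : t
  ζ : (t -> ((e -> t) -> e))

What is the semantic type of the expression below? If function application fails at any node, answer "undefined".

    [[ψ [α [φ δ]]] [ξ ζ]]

undefined

At [φ δ]: neither (t -> (e -> e)) nor (e -> (((e -> t) -> e) -> t)) can take the other as argument; the node is ill-typed.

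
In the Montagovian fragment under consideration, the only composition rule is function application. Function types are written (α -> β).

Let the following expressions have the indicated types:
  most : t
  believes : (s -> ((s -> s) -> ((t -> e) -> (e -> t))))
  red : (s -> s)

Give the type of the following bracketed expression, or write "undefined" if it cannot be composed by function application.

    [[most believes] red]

At [most believes]: neither t nor (s -> ((s -> s) -> ((t -> e) -> (e -> t)))) can take the other as argument; the node is ill-typed.

undefined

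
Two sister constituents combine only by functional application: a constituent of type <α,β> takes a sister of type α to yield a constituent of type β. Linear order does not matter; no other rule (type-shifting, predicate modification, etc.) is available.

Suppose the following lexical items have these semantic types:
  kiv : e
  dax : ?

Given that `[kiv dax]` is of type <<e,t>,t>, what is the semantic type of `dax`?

At [kiv dax] (required: <<e,t>,t>): kiv is e, which is not a function with range <<e,t>,t>; hence dax is the functor — type <e,<<e,t>,t>>.

<e,<<e,t>,t>>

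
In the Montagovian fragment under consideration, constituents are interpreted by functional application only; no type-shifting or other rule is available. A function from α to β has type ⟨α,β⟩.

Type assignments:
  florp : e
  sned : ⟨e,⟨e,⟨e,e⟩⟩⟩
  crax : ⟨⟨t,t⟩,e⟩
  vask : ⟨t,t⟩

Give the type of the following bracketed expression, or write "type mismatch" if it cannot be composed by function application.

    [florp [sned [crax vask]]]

⟨e,e⟩

[crax vask] — crax of type ⟨⟨t,t⟩,e⟩ combines with vask of type ⟨t,t⟩: type e.
[sned [crax vask]] — sned of type ⟨e,⟨e,⟨e,e⟩⟩⟩ combines with [crax vask] of type e: type ⟨e,⟨e,e⟩⟩.
[florp [sned [crax vask]]] — [sned [crax vask]] of type ⟨e,⟨e,e⟩⟩ combines with florp of type e: type ⟨e,e⟩.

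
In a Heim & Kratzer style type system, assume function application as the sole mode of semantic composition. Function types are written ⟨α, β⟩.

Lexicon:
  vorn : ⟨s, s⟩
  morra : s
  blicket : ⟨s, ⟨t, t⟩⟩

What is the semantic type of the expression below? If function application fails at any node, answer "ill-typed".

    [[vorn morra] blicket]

[vorn morra] — vorn of type ⟨s, s⟩ combines with morra of type s: type s.
[[vorn morra] blicket] — blicket of type ⟨s, ⟨t, t⟩⟩ combines with [vorn morra] of type s: type ⟨t, t⟩.

⟨t, t⟩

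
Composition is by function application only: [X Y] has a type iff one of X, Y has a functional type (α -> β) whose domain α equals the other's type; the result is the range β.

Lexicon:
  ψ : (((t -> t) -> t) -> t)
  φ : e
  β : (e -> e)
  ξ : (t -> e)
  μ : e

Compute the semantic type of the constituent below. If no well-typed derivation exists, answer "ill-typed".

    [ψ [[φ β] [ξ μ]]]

At [φ β], β : (e -> e) takes φ : e, giving e.
At [ξ μ]: neither (t -> e) nor e can take the other as argument; the node is ill-typed.

ill-typed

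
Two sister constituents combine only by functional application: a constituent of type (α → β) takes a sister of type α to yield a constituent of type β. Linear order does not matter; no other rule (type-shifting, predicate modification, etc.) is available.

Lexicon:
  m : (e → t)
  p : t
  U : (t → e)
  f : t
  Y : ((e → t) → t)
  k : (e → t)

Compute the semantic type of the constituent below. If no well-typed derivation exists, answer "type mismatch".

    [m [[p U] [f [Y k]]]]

type mismatch

At [p U], U : (t → e) takes p : t, giving e.
At [Y k], Y : ((e → t) → t) takes k : (e → t), giving t.
[f [Y k]]: t with t — neither is a function whose domain matches the other; composition fails here.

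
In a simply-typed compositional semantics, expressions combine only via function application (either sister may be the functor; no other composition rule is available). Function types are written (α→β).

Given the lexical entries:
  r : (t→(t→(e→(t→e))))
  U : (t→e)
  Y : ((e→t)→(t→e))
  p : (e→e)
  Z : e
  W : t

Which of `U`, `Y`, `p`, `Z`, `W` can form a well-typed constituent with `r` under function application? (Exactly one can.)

W

U : (t→e) — does not combine with r.
Y : ((e→t)→(t→e)) — does not combine with r.
p : (e→e) — does not combine with r.
Z : e — does not combine with r.
W — combines: r : (t→(t→(e→(t→e)))) takes W : t as argument, giving (t→(e→(t→e))).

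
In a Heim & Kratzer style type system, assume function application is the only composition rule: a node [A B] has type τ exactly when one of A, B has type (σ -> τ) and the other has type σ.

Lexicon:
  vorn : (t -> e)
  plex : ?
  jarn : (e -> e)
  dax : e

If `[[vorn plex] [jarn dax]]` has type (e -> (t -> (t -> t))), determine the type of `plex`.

((t -> e) -> (e -> (e -> (t -> (t -> t)))))

[[vorn plex] [jarn dax]] must have type (e -> (t -> (t -> t))). The sister [jarn dax] has type e; that is not a function onto (e -> (t -> (t -> t))), so [vorn plex] must be the functor, of type (e -> (e -> (t -> (t -> t)))).
[vorn plex] must have type (e -> (e -> (t -> (t -> t)))). The sister vorn has type (t -> e); that is not a function onto (e -> (e -> (t -> (t -> t)))), so plex must be the functor, of type ((t -> e) -> (e -> (e -> (t -> (t -> t))))).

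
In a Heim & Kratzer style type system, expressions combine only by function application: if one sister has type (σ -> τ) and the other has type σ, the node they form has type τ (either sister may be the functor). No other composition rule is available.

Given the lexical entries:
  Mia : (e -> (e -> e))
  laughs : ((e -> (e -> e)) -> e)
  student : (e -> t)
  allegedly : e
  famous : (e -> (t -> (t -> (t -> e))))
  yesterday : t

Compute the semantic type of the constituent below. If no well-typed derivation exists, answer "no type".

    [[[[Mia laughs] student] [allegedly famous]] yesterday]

(t -> e)

[Mia laughs] — laughs of type ((e -> (e -> e)) -> e) combines with Mia of type (e -> (e -> e)): type e.
[[Mia laughs] student] — student of type (e -> t) combines with [Mia laughs] of type e: type t.
[allegedly famous] — famous of type (e -> (t -> (t -> (t -> e)))) combines with allegedly of type e: type (t -> (t -> (t -> e))).
[[[Mia laughs] student] [allegedly famous]] — [allegedly famous] of type (t -> (t -> (t -> e))) combines with [[Mia laughs] student] of type t: type (t -> (t -> e)).
[[[[Mia laughs] student] [allegedly famous]] yesterday] — [[[Mia laughs] student] [allegedly famous]] of type (t -> (t -> e)) combines with yesterday of type t: type (t -> e).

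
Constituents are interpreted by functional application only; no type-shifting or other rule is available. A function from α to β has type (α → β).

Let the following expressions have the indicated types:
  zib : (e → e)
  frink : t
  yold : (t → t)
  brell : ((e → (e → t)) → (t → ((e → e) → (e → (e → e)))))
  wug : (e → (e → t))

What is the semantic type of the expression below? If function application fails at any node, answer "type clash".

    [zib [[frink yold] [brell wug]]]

[frink yold]: functor yold : (t → t), argument frink : t; result t.
[brell wug]: functor brell : ((e → (e → t)) → (t → ((e → e) → (e → (e → e))))), argument wug : (e → (e → t)); result (t → ((e → e) → (e → (e → e)))).
[[frink yold] [brell wug]]: functor [brell wug] : (t → ((e → e) → (e → (e → e)))), argument [frink yold] : t; result ((e → e) → (e → (e → e))).
[zib [[frink yold] [brell wug]]]: functor [[frink yold] [brell wug]] : ((e → e) → (e → (e → e))), argument zib : (e → e); result (e → (e → e)).

(e → (e → e))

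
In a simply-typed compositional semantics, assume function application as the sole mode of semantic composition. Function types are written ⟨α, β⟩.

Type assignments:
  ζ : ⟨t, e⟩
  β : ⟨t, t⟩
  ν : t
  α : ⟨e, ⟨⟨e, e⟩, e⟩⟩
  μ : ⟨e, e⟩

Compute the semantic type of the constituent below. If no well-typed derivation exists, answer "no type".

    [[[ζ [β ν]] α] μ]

e

[β ν]: ⟨t, t⟩ applied to t yields t.
[ζ [β ν]]: ⟨t, e⟩ applied to t yields e.
[[ζ [β ν]] α]: ⟨e, ⟨⟨e, e⟩, e⟩⟩ applied to e yields ⟨⟨e, e⟩, e⟩.
[[[ζ [β ν]] α] μ]: ⟨⟨e, e⟩, e⟩ applied to ⟨e, e⟩ yields e.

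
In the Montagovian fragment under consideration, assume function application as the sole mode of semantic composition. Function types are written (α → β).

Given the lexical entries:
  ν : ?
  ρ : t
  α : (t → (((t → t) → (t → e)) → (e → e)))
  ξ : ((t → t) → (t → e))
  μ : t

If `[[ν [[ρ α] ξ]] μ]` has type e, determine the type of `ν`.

For [[ν [[ρ α] ξ]] μ] to have type e with μ of type t, [ν [[ρ α] ξ]] must be the function: [ν [[ρ α] ξ]] : (t → e).
For [ν [[ρ α] ξ]] to have type (t → e) with [[ρ α] ξ] of type (e → e), ν must be the function: ν : ((e → e) → (t → e)).

((e → e) → (t → e))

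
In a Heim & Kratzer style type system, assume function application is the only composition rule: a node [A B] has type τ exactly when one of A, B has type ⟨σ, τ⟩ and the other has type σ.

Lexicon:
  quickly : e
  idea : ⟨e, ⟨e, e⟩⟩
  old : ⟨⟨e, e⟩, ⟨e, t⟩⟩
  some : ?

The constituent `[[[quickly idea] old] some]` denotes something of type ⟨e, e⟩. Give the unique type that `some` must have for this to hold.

⟨⟨e, t⟩, ⟨e, e⟩⟩

At [[[quickly idea] old] some] (required: ⟨e, e⟩): [[quickly idea] old] is ⟨e, t⟩, which is not a function with range ⟨e, e⟩; hence some is the functor — type ⟨⟨e, t⟩, ⟨e, e⟩⟩.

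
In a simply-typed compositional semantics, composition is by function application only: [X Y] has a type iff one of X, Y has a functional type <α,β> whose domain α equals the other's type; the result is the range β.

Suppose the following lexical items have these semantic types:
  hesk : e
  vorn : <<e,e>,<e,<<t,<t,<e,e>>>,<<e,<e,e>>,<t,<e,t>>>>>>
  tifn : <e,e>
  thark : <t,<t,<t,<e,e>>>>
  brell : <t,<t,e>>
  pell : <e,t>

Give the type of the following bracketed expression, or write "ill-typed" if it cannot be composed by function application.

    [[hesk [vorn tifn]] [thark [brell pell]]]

At [vorn tifn], vorn : <<e,e>,<e,<<t,<t,<e,e>>>,<<e,<e,e>>,<t,<e,t>>>>>> takes tifn : <e,e>, giving <e,<<t,<t,<e,e>>>,<<e,<e,e>>,<t,<e,t>>>>>.
At [hesk [vorn tifn]], [vorn tifn] : <e,<<t,<t,<e,e>>>,<<e,<e,e>>,<t,<e,t>>>>> takes hesk : e, giving <<t,<t,<e,e>>>,<<e,<e,e>>,<t,<e,t>>>>.
[brell pell]: <t,<t,e>> with <e,t> — neither is a function whose domain matches the other; composition fails here.

ill-typed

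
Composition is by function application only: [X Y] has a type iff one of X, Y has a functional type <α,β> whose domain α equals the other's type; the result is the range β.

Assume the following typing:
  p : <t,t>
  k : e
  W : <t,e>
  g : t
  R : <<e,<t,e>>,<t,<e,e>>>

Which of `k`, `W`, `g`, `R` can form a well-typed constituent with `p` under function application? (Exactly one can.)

k : e — does not combine with p.
W : <t,e> — does not combine with p.
g — combines: p : <t,t> takes g : t as argument, giving t.
R : <<e,<t,e>>,<t,<e,e>>> — does not combine with p.

g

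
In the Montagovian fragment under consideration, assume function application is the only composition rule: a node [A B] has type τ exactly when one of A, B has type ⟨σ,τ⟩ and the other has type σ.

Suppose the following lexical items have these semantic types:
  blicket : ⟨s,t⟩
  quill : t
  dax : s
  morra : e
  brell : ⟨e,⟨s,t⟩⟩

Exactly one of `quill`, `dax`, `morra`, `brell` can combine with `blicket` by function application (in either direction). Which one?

dax

quill : t — no; blicket wants s, and quill wants nothing (atomic).
dax — combines: blicket : ⟨s,t⟩ takes dax : s as argument, giving t.
morra : e — no; blicket wants s, and morra wants nothing (atomic).
brell : ⟨e,⟨s,t⟩⟩ — no; blicket wants s, and brell wants e.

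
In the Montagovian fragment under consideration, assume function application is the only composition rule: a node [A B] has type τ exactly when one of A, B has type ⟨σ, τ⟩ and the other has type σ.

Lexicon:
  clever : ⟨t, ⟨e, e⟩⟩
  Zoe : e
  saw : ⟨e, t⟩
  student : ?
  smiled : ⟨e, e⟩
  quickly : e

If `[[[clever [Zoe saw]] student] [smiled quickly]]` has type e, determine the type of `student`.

⟨⟨e, e⟩, ⟨e, e⟩⟩

[[[clever [Zoe saw]] student] [smiled quickly]] must have type e. The sister [smiled quickly] has type e; that is not a function onto e, so [[clever [Zoe saw]] student] must be the functor, of type ⟨e, e⟩.
[[clever [Zoe saw]] student] must have type ⟨e, e⟩. The sister [clever [Zoe saw]] has type ⟨e, e⟩; that is not a function onto ⟨e, e⟩, so student must be the functor, of type ⟨⟨e, e⟩, ⟨e, e⟩⟩.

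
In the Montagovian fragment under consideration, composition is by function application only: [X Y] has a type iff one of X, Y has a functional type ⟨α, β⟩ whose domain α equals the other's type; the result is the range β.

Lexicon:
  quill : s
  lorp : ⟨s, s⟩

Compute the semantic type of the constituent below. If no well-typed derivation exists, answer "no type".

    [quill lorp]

[quill lorp]: lorp is ⟨s, s⟩, quill is s; result s.

s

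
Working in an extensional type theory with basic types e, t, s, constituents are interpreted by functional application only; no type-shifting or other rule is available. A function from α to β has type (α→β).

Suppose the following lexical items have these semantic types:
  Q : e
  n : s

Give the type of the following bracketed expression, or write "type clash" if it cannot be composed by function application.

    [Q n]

type clash

[Q n]: e and s cannot combine by function application — type clash.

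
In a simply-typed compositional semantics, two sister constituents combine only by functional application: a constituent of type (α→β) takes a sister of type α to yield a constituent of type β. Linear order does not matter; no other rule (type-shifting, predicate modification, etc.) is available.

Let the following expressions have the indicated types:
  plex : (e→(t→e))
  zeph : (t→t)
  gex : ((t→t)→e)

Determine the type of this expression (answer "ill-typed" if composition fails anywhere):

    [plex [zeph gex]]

[zeph gex]: functor gex : ((t→t)→e), argument zeph : (t→t); result e.
[plex [zeph gex]]: functor plex : (e→(t→e)), argument [zeph gex] : e; result (t→e).

(t→e)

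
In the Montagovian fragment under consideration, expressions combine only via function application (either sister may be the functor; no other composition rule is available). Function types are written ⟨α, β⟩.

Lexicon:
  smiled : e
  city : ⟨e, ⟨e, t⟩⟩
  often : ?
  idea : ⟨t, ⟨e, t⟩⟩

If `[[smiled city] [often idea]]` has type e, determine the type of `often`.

⟨⟨t, ⟨e, t⟩⟩, ⟨⟨e, t⟩, e⟩⟩

At [[smiled city] [often idea]] (required: e): [smiled city] is ⟨e, t⟩, which is not a function with range e; hence [often idea] is the functor — type ⟨⟨e, t⟩, e⟩.
At [often idea] (required: ⟨⟨e, t⟩, e⟩): idea is ⟨t, ⟨e, t⟩⟩, which is not a function with range ⟨⟨e, t⟩, e⟩; hence often is the functor — type ⟨⟨t, ⟨e, t⟩⟩, ⟨⟨e, t⟩, e⟩⟩.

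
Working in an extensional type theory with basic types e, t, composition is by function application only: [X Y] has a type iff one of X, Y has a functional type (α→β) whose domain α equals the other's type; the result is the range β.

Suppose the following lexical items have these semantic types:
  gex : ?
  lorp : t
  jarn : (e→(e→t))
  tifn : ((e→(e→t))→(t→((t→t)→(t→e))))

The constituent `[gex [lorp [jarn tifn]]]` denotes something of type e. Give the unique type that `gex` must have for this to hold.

(((t→t)→(t→e))→e)

[gex [lorp [jarn tifn]]] must have type e. The sister [lorp [jarn tifn]] has type ((t→t)→(t→e)); that is not a function onto e, so gex must be the functor, of type (((t→t)→(t→e))→e).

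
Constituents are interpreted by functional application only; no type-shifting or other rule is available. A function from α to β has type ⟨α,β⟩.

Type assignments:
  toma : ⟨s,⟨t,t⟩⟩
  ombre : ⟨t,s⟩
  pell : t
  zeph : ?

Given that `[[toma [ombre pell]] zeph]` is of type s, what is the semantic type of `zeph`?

For [[toma [ombre pell]] zeph] to have type s with [toma [ombre pell]] of type ⟨t,t⟩, zeph must be the function: zeph : ⟨⟨t,t⟩,s⟩.

⟨⟨t,t⟩,s⟩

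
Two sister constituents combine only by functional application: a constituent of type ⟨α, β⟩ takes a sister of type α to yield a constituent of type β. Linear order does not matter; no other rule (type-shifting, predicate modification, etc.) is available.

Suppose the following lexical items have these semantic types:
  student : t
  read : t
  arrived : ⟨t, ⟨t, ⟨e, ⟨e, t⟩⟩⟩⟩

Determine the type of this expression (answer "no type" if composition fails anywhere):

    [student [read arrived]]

[read arrived]: functor arrived : ⟨t, ⟨t, ⟨e, ⟨e, t⟩⟩⟩⟩, argument read : t; result ⟨t, ⟨e, ⟨e, t⟩⟩⟩.
[student [read arrived]]: functor [read arrived] : ⟨t, ⟨e, ⟨e, t⟩⟩⟩, argument student : t; result ⟨e, ⟨e, t⟩⟩.

⟨e, ⟨e, t⟩⟩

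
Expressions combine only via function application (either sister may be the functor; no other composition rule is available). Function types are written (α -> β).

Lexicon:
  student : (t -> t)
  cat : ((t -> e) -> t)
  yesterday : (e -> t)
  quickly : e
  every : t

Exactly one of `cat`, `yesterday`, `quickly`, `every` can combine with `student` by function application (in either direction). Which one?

cat : ((t -> e) -> t) — no; student wants t, and cat wants (t -> e).
yesterday : (e -> t) — no; student wants t, and yesterday wants e.
quickly : e — no; student wants t, and quickly wants nothing (atomic).
every — combines: student : (t -> t) takes every : t as argument, giving t.

every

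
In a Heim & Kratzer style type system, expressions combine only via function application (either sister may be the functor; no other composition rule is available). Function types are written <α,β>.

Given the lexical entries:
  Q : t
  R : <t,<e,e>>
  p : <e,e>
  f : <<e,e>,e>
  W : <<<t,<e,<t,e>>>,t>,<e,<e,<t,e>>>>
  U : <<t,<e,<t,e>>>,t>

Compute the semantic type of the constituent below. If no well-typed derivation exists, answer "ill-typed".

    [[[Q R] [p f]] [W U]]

<e,<t,e>>

[Q R]: R is <t,<e,e>>, Q is t; result <e,e>.
[p f]: f is <<e,e>,e>, p is <e,e>; result e.
[[Q R] [p f]]: [Q R] is <e,e>, [p f] is e; result e.
[W U]: W is <<<t,<e,<t,e>>>,t>,<e,<e,<t,e>>>>, U is <<t,<e,<t,e>>>,t>; result <e,<e,<t,e>>>.
[[[Q R] [p f]] [W U]]: [W U] is <e,<e,<t,e>>>, [[Q R] [p f]] is e; result <e,<t,e>>.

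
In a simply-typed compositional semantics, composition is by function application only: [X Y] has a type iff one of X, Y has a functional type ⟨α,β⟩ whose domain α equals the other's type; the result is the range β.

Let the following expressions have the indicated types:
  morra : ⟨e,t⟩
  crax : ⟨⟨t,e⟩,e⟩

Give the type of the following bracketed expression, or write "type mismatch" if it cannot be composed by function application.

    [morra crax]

[morra crax]: ⟨e,t⟩ and ⟨⟨t,e⟩,e⟩ cannot combine by function application — type clash.

type mismatch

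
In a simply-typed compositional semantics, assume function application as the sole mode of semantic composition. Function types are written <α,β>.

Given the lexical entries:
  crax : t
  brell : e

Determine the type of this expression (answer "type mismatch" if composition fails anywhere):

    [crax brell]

type mismatch

At [crax brell]: neither t nor e can take the other as argument; the node is ill-typed.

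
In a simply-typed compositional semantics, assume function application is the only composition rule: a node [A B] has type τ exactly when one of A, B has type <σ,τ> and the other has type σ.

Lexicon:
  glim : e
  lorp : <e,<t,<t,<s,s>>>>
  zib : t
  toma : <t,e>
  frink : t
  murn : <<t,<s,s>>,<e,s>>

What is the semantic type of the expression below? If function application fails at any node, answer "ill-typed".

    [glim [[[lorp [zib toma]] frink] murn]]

s

[zib toma]: <t,e> applied to t yields e.
[lorp [zib toma]]: <e,<t,<t,<s,s>>>> applied to e yields <t,<t,<s,s>>>.
[[lorp [zib toma]] frink]: <t,<t,<s,s>>> applied to t yields <t,<s,s>>.
[[[lorp [zib toma]] frink] murn]: <<t,<s,s>>,<e,s>> applied to <t,<s,s>> yields <e,s>.
[glim [[[lorp [zib toma]] frink] murn]]: <e,s> applied to e yields s.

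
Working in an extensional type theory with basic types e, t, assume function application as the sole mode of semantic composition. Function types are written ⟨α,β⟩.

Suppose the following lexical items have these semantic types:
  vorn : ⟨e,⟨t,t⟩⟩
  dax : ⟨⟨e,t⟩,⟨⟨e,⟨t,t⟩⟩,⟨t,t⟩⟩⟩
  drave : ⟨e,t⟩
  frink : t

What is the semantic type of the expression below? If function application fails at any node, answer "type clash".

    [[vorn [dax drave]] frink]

[dax drave] — dax of type ⟨⟨e,t⟩,⟨⟨e,⟨t,t⟩⟩,⟨t,t⟩⟩⟩ combines with drave of type ⟨e,t⟩: type ⟨⟨e,⟨t,t⟩⟩,⟨t,t⟩⟩.
[vorn [dax drave]] — [dax drave] of type ⟨⟨e,⟨t,t⟩⟩,⟨t,t⟩⟩ combines with vorn of type ⟨e,⟨t,t⟩⟩: type ⟨t,t⟩.
[[vorn [dax drave]] frink] — [vorn [dax drave]] of type ⟨t,t⟩ combines with frink of type t: type t.

t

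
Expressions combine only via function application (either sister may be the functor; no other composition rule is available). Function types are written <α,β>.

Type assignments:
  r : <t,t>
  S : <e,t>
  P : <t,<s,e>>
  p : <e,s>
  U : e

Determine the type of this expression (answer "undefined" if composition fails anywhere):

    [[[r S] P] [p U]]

undefined

[r S]: <t,t> and <e,t> cannot combine by function application — type clash.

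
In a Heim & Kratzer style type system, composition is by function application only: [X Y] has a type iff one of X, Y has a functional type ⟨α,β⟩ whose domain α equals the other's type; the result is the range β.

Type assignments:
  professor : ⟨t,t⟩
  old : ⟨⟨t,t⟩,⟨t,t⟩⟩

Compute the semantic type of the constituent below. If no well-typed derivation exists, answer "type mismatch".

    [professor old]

[professor old]: ⟨⟨t,t⟩,⟨t,t⟩⟩ applied to ⟨t,t⟩ yields ⟨t,t⟩.

⟨t,t⟩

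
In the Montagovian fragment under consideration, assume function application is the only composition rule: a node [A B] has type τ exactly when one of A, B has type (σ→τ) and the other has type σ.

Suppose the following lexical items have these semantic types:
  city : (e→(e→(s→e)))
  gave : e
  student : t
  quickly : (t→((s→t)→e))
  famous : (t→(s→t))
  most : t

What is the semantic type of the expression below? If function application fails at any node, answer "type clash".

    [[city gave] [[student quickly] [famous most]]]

At [city gave], city : (e→(e→(s→e))) takes gave : e, giving (e→(s→e)).
At [student quickly], quickly : (t→((s→t)→e)) takes student : t, giving ((s→t)→e).
At [famous most], famous : (t→(s→t)) takes most : t, giving (s→t).
At [[student quickly] [famous most]], [student quickly] : ((s→t)→e) takes [famous most] : (s→t), giving e.
At [[city gave] [[student quickly] [famous most]]], [city gave] : (e→(s→e)) takes [[student quickly] [famous most]] : e, giving (s→e).

(s→e)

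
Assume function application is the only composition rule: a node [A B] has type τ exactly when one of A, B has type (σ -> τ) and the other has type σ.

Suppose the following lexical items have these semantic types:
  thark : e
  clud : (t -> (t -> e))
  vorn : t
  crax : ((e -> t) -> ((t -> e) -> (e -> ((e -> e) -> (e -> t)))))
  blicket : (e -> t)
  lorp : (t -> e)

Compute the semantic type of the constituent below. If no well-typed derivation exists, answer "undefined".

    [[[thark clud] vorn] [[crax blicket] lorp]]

undefined

[thark clud]: e and (t -> (t -> e)) cannot combine by function application — type clash.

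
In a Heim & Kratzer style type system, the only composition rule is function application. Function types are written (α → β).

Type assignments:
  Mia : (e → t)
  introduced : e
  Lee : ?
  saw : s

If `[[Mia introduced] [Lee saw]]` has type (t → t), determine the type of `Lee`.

(s → (t → (t → t)))

[[Mia introduced] [Lee saw]] is required to be (t → t). [Mia introduced] : t cannot yield (t → t) as functor, so [Lee saw] : (t → (t → t)).
[Lee saw] is required to be (t → (t → t)). saw : s cannot yield (t → (t → t)) as functor, so Lee : (s → (t → (t → t))).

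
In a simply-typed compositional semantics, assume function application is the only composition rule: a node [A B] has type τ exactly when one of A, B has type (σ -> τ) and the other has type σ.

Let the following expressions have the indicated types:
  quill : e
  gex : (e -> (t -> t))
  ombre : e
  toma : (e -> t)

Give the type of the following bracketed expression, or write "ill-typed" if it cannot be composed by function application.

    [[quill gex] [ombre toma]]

[quill gex] — gex of type (e -> (t -> t)) combines with quill of type e: type (t -> t).
[ombre toma] — toma of type (e -> t) combines with ombre of type e: type t.
[[quill gex] [ombre toma]] — [quill gex] of type (t -> t) combines with [ombre toma] of type t: type t.

t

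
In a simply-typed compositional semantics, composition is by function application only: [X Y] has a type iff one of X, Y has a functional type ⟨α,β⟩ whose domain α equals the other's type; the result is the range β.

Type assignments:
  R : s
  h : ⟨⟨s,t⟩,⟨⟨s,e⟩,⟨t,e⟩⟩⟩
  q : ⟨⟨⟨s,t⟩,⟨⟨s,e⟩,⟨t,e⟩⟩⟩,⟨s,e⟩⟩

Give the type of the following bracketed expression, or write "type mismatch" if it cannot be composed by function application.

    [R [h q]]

[h q] — q of type ⟨⟨⟨s,t⟩,⟨⟨s,e⟩,⟨t,e⟩⟩⟩,⟨s,e⟩⟩ combines with h of type ⟨⟨s,t⟩,⟨⟨s,e⟩,⟨t,e⟩⟩⟩: type ⟨s,e⟩.
[R [h q]] — [h q] of type ⟨s,e⟩ combines with R of type s: type e.

e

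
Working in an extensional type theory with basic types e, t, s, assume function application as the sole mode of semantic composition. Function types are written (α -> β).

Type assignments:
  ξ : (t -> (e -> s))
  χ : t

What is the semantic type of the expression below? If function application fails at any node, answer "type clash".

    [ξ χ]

[ξ χ]: (t -> (e -> s)) applied to t yields (e -> s).

(e -> s)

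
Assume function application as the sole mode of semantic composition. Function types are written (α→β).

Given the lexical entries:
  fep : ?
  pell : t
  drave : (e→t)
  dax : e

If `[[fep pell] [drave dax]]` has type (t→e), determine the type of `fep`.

For [[fep pell] [drave dax]] to have type (t→e) with [drave dax] of type t, [fep pell] must be the function: [fep pell] : (t→(t→e)).
For [fep pell] to have type (t→(t→e)) with pell of type t, fep must be the function: fep : (t→(t→(t→e))).

(t→(t→(t→e)))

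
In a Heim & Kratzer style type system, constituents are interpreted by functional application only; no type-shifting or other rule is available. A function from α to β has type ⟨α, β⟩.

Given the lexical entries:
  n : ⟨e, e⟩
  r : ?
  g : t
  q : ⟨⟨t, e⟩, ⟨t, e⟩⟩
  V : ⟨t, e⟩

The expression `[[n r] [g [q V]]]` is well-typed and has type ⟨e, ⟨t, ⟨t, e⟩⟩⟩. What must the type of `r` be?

⟨⟨e, e⟩, ⟨e, ⟨e, ⟨t, ⟨t, e⟩⟩⟩⟩⟩

[[n r] [g [q V]]] must have type ⟨e, ⟨t, ⟨t, e⟩⟩⟩. The sister [g [q V]] has type e; that is not a function onto ⟨e, ⟨t, ⟨t, e⟩⟩⟩, so [n r] must be the functor, of type ⟨e, ⟨e, ⟨t, ⟨t, e⟩⟩⟩⟩.
[n r] must have type ⟨e, ⟨e, ⟨t, ⟨t, e⟩⟩⟩⟩. The sister n has type ⟨e, e⟩; that is not a function onto ⟨e, ⟨e, ⟨t, ⟨t, e⟩⟩⟩⟩, so r must be the functor, of type ⟨⟨e, e⟩, ⟨e, ⟨e, ⟨t, ⟨t, e⟩⟩⟩⟩⟩.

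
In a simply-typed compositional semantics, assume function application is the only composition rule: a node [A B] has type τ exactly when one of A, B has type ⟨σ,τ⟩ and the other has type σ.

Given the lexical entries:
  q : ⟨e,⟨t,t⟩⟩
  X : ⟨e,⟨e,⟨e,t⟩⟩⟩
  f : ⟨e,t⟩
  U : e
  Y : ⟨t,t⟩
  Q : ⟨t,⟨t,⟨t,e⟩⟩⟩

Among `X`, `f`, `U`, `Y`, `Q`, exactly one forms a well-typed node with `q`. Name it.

U

X : ⟨e,⟨e,⟨e,t⟩⟩⟩ — does not combine with q.
f : ⟨e,t⟩ — does not combine with q.
U — combines: q : ⟨e,⟨t,t⟩⟩ takes U : e as argument, giving ⟨t,t⟩.
Y : ⟨t,t⟩ — does not combine with q.
Q : ⟨t,⟨t,⟨t,e⟩⟩⟩ — does not combine with q.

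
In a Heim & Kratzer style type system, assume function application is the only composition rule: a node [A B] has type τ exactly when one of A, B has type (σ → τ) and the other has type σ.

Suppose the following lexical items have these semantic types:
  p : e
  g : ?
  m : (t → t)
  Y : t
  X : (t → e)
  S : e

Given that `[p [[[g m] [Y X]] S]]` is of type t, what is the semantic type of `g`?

((t → t) → (e → (e → (e → t))))

[p [[[g m] [Y X]] S]] must have type t. The sister p has type e; that is not a function onto t, so [[[g m] [Y X]] S] must be the functor, of type (e → t).
[[[g m] [Y X]] S] must have type (e → t). The sister S has type e; that is not a function onto (e → t), so [[g m] [Y X]] must be the functor, of type (e → (e → t)).
[[g m] [Y X]] must have type (e → (e → t)). The sister [Y X] has type e; that is not a function onto (e → (e → t)), so [g m] must be the functor, of type (e → (e → (e → t))).
[g m] must have type (e → (e → (e → t))). The sister m has type (t → t); that is not a function onto (e → (e → (e → t))), so g must be the functor, of type ((t → t) → (e → (e → (e → t)))).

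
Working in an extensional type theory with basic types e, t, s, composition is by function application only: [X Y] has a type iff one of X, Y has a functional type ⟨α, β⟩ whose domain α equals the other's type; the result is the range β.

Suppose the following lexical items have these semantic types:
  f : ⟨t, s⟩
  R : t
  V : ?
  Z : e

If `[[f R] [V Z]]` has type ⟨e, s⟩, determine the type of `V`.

⟨e, ⟨s, ⟨e, s⟩⟩⟩

[[f R] [V Z]] is required to be ⟨e, s⟩. [f R] : s cannot yield ⟨e, s⟩ as functor, so [V Z] : ⟨s, ⟨e, s⟩⟩.
[V Z] is required to be ⟨s, ⟨e, s⟩⟩. Z : e cannot yield ⟨s, ⟨e, s⟩⟩ as functor, so V : ⟨e, ⟨s, ⟨e, s⟩⟩⟩.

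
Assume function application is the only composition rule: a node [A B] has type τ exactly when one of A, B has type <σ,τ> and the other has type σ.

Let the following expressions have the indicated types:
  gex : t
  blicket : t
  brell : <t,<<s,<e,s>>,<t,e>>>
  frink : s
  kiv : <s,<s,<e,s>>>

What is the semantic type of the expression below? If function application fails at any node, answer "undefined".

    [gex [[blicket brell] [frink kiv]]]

[blicket brell]: <t,<<s,<e,s>>,<t,e>>> applied to t yields <<s,<e,s>>,<t,e>>.
[frink kiv]: <s,<s,<e,s>>> applied to s yields <s,<e,s>>.
[[blicket brell] [frink kiv]]: <<s,<e,s>>,<t,e>> applied to <s,<e,s>> yields <t,e>.
[gex [[blicket brell] [frink kiv]]]: <t,e> applied to t yields e.

e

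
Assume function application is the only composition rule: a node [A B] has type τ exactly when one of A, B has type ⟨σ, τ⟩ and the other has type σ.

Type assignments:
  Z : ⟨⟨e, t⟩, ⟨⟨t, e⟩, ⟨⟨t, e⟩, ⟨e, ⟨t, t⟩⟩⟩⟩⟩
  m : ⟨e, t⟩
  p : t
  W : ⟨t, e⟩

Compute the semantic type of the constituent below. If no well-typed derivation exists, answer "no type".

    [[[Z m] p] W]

At [Z m], Z : ⟨⟨e, t⟩, ⟨⟨t, e⟩, ⟨⟨t, e⟩, ⟨e, ⟨t, t⟩⟩⟩⟩⟩ takes m : ⟨e, t⟩, giving ⟨⟨t, e⟩, ⟨⟨t, e⟩, ⟨e, ⟨t, t⟩⟩⟩⟩.
[[Z m] p]: ⟨⟨t, e⟩, ⟨⟨t, e⟩, ⟨e, ⟨t, t⟩⟩⟩⟩ with t — neither is a function whose domain matches the other; composition fails here.

no type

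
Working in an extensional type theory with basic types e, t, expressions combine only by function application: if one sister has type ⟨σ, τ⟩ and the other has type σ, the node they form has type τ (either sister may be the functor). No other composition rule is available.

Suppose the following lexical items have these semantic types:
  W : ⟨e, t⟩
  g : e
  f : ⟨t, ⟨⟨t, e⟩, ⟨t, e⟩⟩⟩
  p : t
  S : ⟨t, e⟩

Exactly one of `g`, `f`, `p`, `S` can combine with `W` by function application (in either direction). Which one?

g

g — combines: W : ⟨e, t⟩ takes g : e as argument, giving t.
f : ⟨t, ⟨⟨t, e⟩, ⟨t, e⟩⟩⟩ — does not combine with W.
p : t — does not combine with W.
S : ⟨t, e⟩ — does not combine with W.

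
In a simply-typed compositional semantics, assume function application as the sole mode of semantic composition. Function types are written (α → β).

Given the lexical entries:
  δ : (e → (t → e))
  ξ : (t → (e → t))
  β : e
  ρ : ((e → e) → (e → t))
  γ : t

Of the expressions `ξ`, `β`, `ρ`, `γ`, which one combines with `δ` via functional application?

β

ξ : (t → (e → t)) — δ needs e; ξ needs t; neither fits.
β — combines: δ : (e → (t → e)) takes β : e as argument, giving (t → e).
ρ : ((e → e) → (e → t)) — δ needs e; ρ needs (e → e); neither fits.
γ : t — δ needs e; γ needs nothing (atomic); neither fits.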